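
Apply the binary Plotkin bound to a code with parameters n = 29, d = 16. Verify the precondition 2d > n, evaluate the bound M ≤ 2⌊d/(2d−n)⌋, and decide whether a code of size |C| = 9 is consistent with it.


Plotkin bound M ≤ 10; given |C| = 9 ≤ bound (satisfied).

Check applicability: 2d = 32, n = 29.
2d − n = 3 > 0, so Plotkin applies.
Compute d/(2d−n) = 16/3 ≈ 5.3333.
⌊d/(2d−n)⌋ = 5.
Plotkin bound: M ≤ 2·5 = 10.
Given |C| = 9, check: satisfied.
This |C| is below the Plotkin bound.


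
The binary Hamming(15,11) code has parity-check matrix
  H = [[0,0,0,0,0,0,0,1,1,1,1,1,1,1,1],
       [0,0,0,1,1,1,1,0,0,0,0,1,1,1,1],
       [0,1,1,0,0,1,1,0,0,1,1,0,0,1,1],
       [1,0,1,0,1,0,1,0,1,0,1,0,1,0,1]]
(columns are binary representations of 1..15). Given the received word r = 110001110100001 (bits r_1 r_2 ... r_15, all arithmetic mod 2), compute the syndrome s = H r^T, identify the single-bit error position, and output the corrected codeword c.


s = (1, 1, 1, 1)^T, error position = 15, corrected codeword c = 110001110100000

Compute s = H r^T mod 2 one row at a time:
  s_1 = 1 + 0 + 1 + 0 + 0 + 0 + 0 + 1 = 3 ≡ 1 (mod 2).
  s_2 = 0 + 0 + 1 + 1 + 0 + 0 + 0 + 1 = 3 ≡ 1 (mod 2).
  s_3 = 1 + 0 + 1 + 1 + 1 + 0 + 0 + 1 = 5 ≡ 1 (mod 2).
  s_4 = 1 + 0 + 0 + 1 + 0 + 0 + 0 + 1 = 3 ≡ 1 (mod 2).
s = (1, 1, 1, 1)^T — this equals column 15 of H (binary 1111), so error is at position 15.
Correct: flip bit 15 of r = 110001110100001 to get c = 110001110100000.


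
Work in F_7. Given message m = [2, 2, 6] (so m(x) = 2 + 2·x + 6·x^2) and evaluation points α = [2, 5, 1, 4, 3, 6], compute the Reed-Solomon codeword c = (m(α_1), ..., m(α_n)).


c = [2, 1, 3, 1, 6, 6]

Message polynomial: m(x) = 2 + 2·x + 6·x^2 (mod 7).
For each evaluation point α_i, compute m(α_i) mod 7:
  α_1 = 2: Horner steps 6 → 0 → 2, so m(2) = 2.
  α_2 = 5: Horner steps 6 → 4 → 1, so m(5) = 1.
  α_3 = 1: Horner steps 6 → 1 → 3, so m(1) = 3.
  α_4 = 4: Horner steps 6 → 5 → 1, so m(4) = 1.
  α_5 = 3: Horner steps 6 → 6 → 6, so m(3) = 6.
  α_6 = 6: Horner steps 6 → 3 → 6, so m(6) = 6.
Codeword c = [2, 1, 3, 1, 6, 6] ∈ F_7^6.


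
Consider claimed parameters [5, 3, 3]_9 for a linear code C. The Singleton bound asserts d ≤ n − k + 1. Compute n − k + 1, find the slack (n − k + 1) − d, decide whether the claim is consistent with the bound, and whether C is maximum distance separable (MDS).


Singleton RHS = n − k + 1 = 3, slack = 0, bound satisfied, MDS.

Singleton bound: d ≤ n − k + 1.
Here n = 5, k = 3, so n − k + 1 = 3.
Given d = 3, check d ≤ 3: YES.
Slack = (n − k + 1) − d = 0.
The code is MDS (slack = 0).
Description: the claimed parameters are [5, 3, 3]_9; such a code would be MDS (meets Singleton bound).


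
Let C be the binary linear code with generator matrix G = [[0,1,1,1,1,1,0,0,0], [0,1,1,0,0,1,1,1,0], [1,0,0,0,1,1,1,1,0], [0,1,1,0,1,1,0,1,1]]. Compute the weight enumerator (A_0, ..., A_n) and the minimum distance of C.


Weight distribution: A_0 = 1, A_3 = 3, A_4 = 3, A_5 = 4, A_6 = 4, A_7 = 1. Minimum distance d = 3.

Enumerate all 2^4 = 16 messages m ∈ F_2^4.
For each, compute codeword c = mG in F_2^9, then tally its weight.
  m = 0000 → c = 000000000, weight = 0.
  m = 1000 → c = 011111000, weight = 5.
  m = 0100 → c = 011001110, weight = 5.
  m = 1100 → c = 000110110, weight = 4.
  m = 0010 → c = 100011110, weight = 5.
  m = 1010 → c = 111100110, weight = 6.
  m = 0110 → c = 111010000, weight = 4.
  m = 1110 → c = 100101000, weight = 3.
  m = 0001 → c = 011011011, weight = 6.
  m = 1001 → c = 000100011, weight = 3.
  m = 0101 → c = 000010101, weight = 3.
  m = 1101 → c = 011101101, weight = 6.
  m = 0011 → c = 111000101, weight = 5.
  m = 1011 → c = 100111101, weight = 6.
  m = 0111 → c = 100001011, weight = 4.
  m = 1111 → c = 111110011, weight = 7.
Tally weights:
  weight 0: 1 codewords.
  weight 3: 3 codewords.
  weight 4: 3 codewords.
  weight 5: 4 codewords.
  weight 6: 4 codewords.
  weight 7: 1 codewords.
Minimum distance d = smallest w > 0 with A_w > 0 = 3.
Sanity: Σ A_w = 16 = 2^4 = 16 ✓.


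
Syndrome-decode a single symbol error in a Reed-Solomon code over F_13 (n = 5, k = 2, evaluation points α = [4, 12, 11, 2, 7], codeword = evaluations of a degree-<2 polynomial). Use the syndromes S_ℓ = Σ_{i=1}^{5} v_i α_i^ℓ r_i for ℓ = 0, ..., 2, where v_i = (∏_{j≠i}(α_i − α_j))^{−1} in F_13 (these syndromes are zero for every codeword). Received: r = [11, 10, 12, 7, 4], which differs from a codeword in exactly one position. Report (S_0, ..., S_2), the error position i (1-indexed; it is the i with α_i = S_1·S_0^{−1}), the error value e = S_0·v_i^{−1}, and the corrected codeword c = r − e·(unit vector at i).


S = (10, 3, 10), error at position 2, error magnitude e = 9, c = [11, 1, 12, 7, 4].

Step 1: column multipliers v_i = (∏_{j≠i}(α_i − α_j))^{−1} mod 13.
  i = 1 (α = 4): (4−12)(4−11)(4−2)(4−7) = (−8)·(−7)·2·(−3) = −336 ≡ 2, so v_1 = 2^{−1} = 7 (mod 13).
  i = 2 (α = 12): (12−4)(12−11)(12−2)(12−7) = 8·1·10·5 = 400 ≡ 10, so v_2 = 10^{−1} = 4 (mod 13).
  i = 3 (α = 11): (11−4)(11−12)(11−2)(11−7) = 7·(−1)·9·4 = −252 ≡ 8, so v_3 = 8^{−1} = 5 (mod 13).
  i = 4 (α = 2): (2−4)(2−12)(2−11)(2−7) = (−2)·(−10)·(−9)·(−5) = 900 ≡ 3, so v_4 = 3^{−1} = 9 (mod 13).
  i = 5 (α = 7): (7−4)(7−12)(7−11)(7−2) = 3·(−5)·(−4)·5 = 300 ≡ 1, so v_5 = 1^{−1} = 1 (mod 13).
  v = [7, 4, 5, 9, 1].
Step 2: syndromes of r = [11, 10, 12, 7, 4] (all sums mod 13).
  S_0 = Σ v_i r_i = 7·11 + 4·10 + 5·12 + 9·7 + 1·4 = 244 ≡ 10.
  S_1 = Σ v_i α_i r_i = 7·4·11 + 4·12·10 + 5·11·12 + 9·2·7 + 1·7·4 = 1602 ≡ 3.
  α_i^2 mod 13 = [3, 1, 4, 4, 10].
  S_2 = Σ v_i α_i^2 r_i = 7·3·11 + 4·1·10 + 5·4·12 + 9·4·7 + 1·10·4 = 803 ≡ 10.
  S = (10, 3, 10) ≠ 0, so r is not a codeword (an error is present).
Step 3: locate the error. For a single error e at position i, S_ℓ = v_i·e·α_i^ℓ, so α_err = S_1/S_0.
  S_0^{−1} = 10^{−1} = 4 (mod 13), so α_err = 3·4 = 12 ≡ 12 = α_2. Error position i = 2.
  Consistency check: S_2/S_1 = 10·9 = 90 ≡ 12 = α_err ✓ (single-error assumption holds).
Step 4: error magnitude e = S_0/v_2 = S_0·∏_{j≠2}(α_2 − α_j) = 10·10 = 100 ≡ 9 (mod 13).
Step 5: correct position 2: c_2 = r_2 − e = 10 − 9 ≡ 1 (mod 13). Hence c = [11, 1, 12, 7, 4].
  Check: interpolating c through the α_i gives m(x) = 3 + 2·x (degree < 2) with m(α_i) = c_i for every i, so c is indeed a codeword.


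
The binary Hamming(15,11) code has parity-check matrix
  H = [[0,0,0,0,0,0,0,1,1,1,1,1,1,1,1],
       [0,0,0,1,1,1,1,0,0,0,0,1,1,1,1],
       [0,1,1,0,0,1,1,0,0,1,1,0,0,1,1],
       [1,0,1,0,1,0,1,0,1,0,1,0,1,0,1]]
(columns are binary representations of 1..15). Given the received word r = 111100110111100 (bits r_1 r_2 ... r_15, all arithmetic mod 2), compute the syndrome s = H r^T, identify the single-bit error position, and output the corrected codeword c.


s = (1, 0, 1, 1)^T, error position = 11, corrected codeword c = 111100110101100

Compute s = H r^T mod 2 one row at a time:
  s_1 = 1 + 0 + 1 + 1 + 1 + 1 + 0 + 0 = 5 ≡ 1 (mod 2).
  s_2 = 1 + 0 + 0 + 1 + 1 + 1 + 0 + 0 = 4 ≡ 0 (mod 2).
  s_3 = 1 + 1 + 0 + 1 + 1 + 1 + 0 + 0 = 5 ≡ 1 (mod 2).
  s_4 = 1 + 1 + 0 + 1 + 0 + 1 + 1 + 0 = 5 ≡ 1 (mod 2).
s = (1, 0, 1, 1)^T — this equals column 11 of H (binary 1011), so error is at position 11.
Correct: flip bit 11 of r = 111100110111100 to get c = 111100110101100.


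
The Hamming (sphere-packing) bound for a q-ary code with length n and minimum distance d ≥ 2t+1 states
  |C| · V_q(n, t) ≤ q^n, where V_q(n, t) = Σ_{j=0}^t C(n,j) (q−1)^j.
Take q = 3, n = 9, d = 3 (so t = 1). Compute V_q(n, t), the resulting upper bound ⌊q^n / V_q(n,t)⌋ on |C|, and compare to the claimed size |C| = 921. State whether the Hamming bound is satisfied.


V_q(n, t) = 19, q^n = 19683, Hamming bound = 1035, |C| = 921 ≤ bound (satisfied).

Step 1: Compute V_q(n, t) = Σ_{j=0}^1 C(n, j) (q−1)^j.
  j = 0: C(9,0)·(2)^0 = 1·1 = 1.
  j = 1: C(9,1)·(2)^1 = 9·2 = 18.
  V_q(n, t) = 1 + 18 = 19.
Step 2: q^n = 3^9 = 19683.
Step 3: Hamming bound ⌊q^n / V_q(n,t)⌋ = ⌊19683/19⌋ = 1035.
Step 4: Compare |C| = 921 to 1035: satisfied.
The claimed |C| lies below the Hamming bound.


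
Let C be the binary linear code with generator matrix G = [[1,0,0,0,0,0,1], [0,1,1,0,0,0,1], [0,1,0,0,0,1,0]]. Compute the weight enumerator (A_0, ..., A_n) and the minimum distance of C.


Weight distribution: A_0 = 1, A_2 = 2, A_3 = 4, A_4 = 1. Minimum distance d = 2.

Enumerate all 2^3 = 8 messages m ∈ F_2^3.
For each, compute codeword c = mG in F_2^7, then tally its weight.
  m = 000 → c = 0000000, weight = 0.
  m = 100 → c = 1000001, weight = 2.
  m = 010 → c = 0110001, weight = 3.
  m = 110 → c = 1110000, weight = 3.
  m = 001 → c = 0100010, weight = 2.
  m = 101 → c = 1100011, weight = 4.
  m = 011 → c = 0010011, weight = 3.
  m = 111 → c = 1010010, weight = 3.
Tally weights:
  weight 0: 1 codewords.
  weight 2: 2 codewords.
  weight 3: 4 codewords.
  weight 4: 1 codewords.
Minimum distance d = smallest w > 0 with A_w > 0 = 2.
Sanity: Σ A_w = 8 = 2^3 = 8 ✓.


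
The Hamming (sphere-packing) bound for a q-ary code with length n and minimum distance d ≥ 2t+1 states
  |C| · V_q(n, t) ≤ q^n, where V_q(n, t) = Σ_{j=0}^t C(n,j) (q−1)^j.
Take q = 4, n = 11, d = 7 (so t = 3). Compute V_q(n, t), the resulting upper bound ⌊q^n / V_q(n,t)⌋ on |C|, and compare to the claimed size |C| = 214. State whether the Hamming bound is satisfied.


V_q(n, t) = 4984, q^n = 4194304, Hamming bound = 841, |C| = 214 ≤ bound (satisfied).

Step 1: Compute V_q(n, t) = Σ_{j=0}^3 C(n, j) (q−1)^j.
  j = 0: C(11,0)·(3)^0 = 1·1 = 1.
  j = 1: C(11,1)·(3)^1 = 11·3 = 33.
  j = 2: C(11,2)·(3)^2 = 55·9 = 495.
  j = 3: C(11,3)·(3)^3 = 165·27 = 4455.
  V_q(n, t) = 1 + 33 + 495 + 4455 = 4984.
Step 2: q^n = 4^11 = 4194304.
Step 3: Hamming bound ⌊q^n / V_q(n,t)⌋ = ⌊4194304/4984⌋ = 841.
Step 4: Compare |C| = 214 to 841: satisfied.
The claimed |C| lies below the Hamming bound.


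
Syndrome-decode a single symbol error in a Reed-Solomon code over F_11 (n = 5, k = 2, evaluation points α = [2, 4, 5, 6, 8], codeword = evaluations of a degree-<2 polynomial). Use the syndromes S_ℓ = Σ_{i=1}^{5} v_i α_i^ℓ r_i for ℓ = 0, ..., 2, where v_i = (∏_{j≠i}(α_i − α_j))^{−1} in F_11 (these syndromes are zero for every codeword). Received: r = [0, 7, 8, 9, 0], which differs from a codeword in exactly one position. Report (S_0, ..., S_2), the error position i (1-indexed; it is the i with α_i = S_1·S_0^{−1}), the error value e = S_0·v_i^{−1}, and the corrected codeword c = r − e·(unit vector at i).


S = (6, 1, 2), error at position 1, error magnitude e = 6, c = [5, 7, 8, 9, 0].

Step 1: column multipliers v_i = (∏_{j≠i}(α_i − α_j))^{−1} mod 11.
  i = 1 (α = 2): (2−4)(2−5)(2−6)(2−8) = (−2)·(−3)·(−4)·(−6) = 144 ≡ 1, so v_1 = 1^{−1} = 1 (mod 11).
  i = 2 (α = 4): (4−2)(4−5)(4−6)(4−8) = 2·(−1)·(−2)·(−4) = −16 ≡ 6, so v_2 = 6^{−1} = 2 (mod 11).
  i = 3 (α = 5): (5−2)(5−4)(5−6)(5−8) = 3·1·(−1)·(−3) = 9 ≡ 9, so v_3 = 9^{−1} = 5 (mod 11).
  i = 4 (α = 6): (6−2)(6−4)(6−5)(6−8) = 4·2·1·(−2) = −16 ≡ 6, so v_4 = 6^{−1} = 2 (mod 11).
  i = 5 (α = 8): (8−2)(8−4)(8−5)(8−6) = 6·4·3·2 = 144 ≡ 1, so v_5 = 1^{−1} = 1 (mod 11).
  v = [1, 2, 5, 2, 1].
Step 2: syndromes of r = [0, 7, 8, 9, 0] (all sums mod 11).
  S_0 = Σ v_i r_i = 1·0 + 2·7 + 5·8 + 2·9 + 1·0 = 72 ≡ 6.
  S_1 = Σ v_i α_i r_i = 1·2·0 + 2·4·7 + 5·5·8 + 2·6·9 + 1·8·0 = 364 ≡ 1.
  α_i^2 mod 11 = [4, 5, 3, 3, 9].
  S_2 = Σ v_i α_i^2 r_i = 1·4·0 + 2·5·7 + 5·3·8 + 2·3·9 + 1·9·0 = 244 ≡ 2.
  S = (6, 1, 2) ≠ 0, so r is not a codeword (an error is present).
Step 3: locate the error. For a single error e at position i, S_ℓ = v_i·e·α_i^ℓ, so α_err = S_1/S_0.
  S_0^{−1} = 6^{−1} = 2 (mod 11), so α_err = 1·2 = 2 ≡ 2 = α_1. Error position i = 1.
  Consistency check: S_2/S_1 = 2·1 = 2 ≡ 2 = α_err ✓ (single-error assumption holds).
Step 4: error magnitude e = S_0/v_1 = S_0·∏_{j≠1}(α_1 − α_j) = 6·1 = 6 ≡ 6 (mod 11).
Step 5: correct position 1: c_1 = r_1 − e = 0 − 6 ≡ 5 (mod 11). Hence c = [5, 7, 8, 9, 0].
  Check: interpolating c through the α_i gives m(x) = 3 + 1·x (degree < 2) with m(α_i) = c_i for every i, so c is indeed a codeword.


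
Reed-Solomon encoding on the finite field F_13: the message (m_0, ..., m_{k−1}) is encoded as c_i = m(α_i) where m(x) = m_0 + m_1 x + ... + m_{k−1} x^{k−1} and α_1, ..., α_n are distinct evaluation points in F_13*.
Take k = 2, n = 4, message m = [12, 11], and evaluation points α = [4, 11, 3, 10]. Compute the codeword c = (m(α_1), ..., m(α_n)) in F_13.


c = [4, 3, 6, 5]

Message polynomial: m(x) = 12 + 11·x (mod 13).
For each evaluation point α_i, compute m(α_i) mod 13:
  α_1 = 4: Horner steps 11 → 4, so m(4) = 4.
  α_2 = 11: Horner steps 11 → 3, so m(11) = 3.
  α_3 = 3: Horner steps 11 → 6, so m(3) = 6.
  α_4 = 10: Horner steps 11 → 5, so m(10) = 5.
Codeword c = [4, 3, 6, 5] ∈ F_13^4.


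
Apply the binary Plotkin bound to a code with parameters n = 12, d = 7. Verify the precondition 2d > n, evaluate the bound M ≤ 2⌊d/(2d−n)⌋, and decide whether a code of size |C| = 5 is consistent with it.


Plotkin bound M ≤ 6; given |C| = 5 ≤ bound (satisfied).

Check applicability: 2d = 14, n = 12.
2d − n = 2 > 0, so Plotkin applies.
Compute d/(2d−n) = 7/2 ≈ 3.5000.
⌊d/(2d−n)⌋ = 3.
Plotkin bound: M ≤ 2·3 = 6.
Given |C| = 5, check: satisfied.
This |C| is below the Plotkin bound.


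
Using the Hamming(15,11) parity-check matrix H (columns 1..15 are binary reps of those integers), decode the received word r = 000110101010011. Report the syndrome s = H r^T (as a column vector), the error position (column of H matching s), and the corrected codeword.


s = (0, 1, 0, 1)^T, error position = 5, corrected codeword c = 000100101010011

Compute s = H r^T mod 2 one row at a time:
  s_1 = 0 + 1 + 0 + 1 + 0 + 0 + 1 + 1 = 4 ≡ 0 (mod 2).
  s_2 = 1 + 1 + 0 + 1 + 0 + 0 + 1 + 1 = 5 ≡ 1 (mod 2).
  s_3 = 0 + 0 + 0 + 1 + 0 + 1 + 1 + 1 = 4 ≡ 0 (mod 2).
  s_4 = 0 + 0 + 1 + 1 + 1 + 1 + 0 + 1 = 5 ≡ 1 (mod 2).
s = (0, 1, 0, 1)^T — this equals column 5 of H (binary 0101), so error is at position 5.
Correct: flip bit 5 of r = 000110101010011 to get c = 000100101010011.


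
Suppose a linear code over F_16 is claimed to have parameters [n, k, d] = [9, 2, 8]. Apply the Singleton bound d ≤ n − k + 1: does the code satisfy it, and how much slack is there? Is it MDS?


Singleton RHS = n − k + 1 = 8, slack = 0, bound satisfied, MDS.

Singleton bound: d ≤ n − k + 1.
Here n = 9, k = 2, so n − k + 1 = 8.
Given d = 8, check d ≤ 8: YES.
Slack = (n − k + 1) − d = 0.
The code is MDS (slack = 0).
Description: the claimed parameters are [9, 2, 8]_16; such a code would be MDS (meets Singleton bound).


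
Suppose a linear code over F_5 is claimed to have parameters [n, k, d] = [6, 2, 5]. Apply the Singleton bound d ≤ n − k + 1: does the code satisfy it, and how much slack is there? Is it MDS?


Singleton RHS = n − k + 1 = 5, slack = 0, bound satisfied, MDS.

Singleton bound: d ≤ n − k + 1.
Here n = 6, k = 2, so n − k + 1 = 5.
Given d = 5, check d ≤ 5: YES.
Slack = (n − k + 1) − d = 0.
The code is MDS (slack = 0).
Description: the claimed parameters are [6, 2, 5]_5; such a code would be MDS (meets Singleton bound).


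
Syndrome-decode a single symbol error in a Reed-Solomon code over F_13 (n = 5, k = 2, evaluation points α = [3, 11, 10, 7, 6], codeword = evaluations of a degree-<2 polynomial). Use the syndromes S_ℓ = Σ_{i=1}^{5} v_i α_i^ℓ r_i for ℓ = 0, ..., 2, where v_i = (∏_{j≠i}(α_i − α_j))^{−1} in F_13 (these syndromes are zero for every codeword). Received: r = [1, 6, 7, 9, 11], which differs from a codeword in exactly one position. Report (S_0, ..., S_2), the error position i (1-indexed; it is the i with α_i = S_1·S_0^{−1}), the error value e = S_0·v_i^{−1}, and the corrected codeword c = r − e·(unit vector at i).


S = (10, 5, 9), error at position 4, error magnitude e = 12, c = [1, 6, 7, 10, 11].

Step 1: column multipliers v_i = (∏_{j≠i}(α_i − α_j))^{−1} mod 13.
  i = 1 (α = 3): (3−11)(3−10)(3−7)(3−6) = (−8)·(−7)·(−4)·(−3) = 672 ≡ 9, so v_1 = 9^{−1} = 3 (mod 13).
  i = 2 (α = 11): (11−3)(11−10)(11−7)(11−6) = 8·1·4·5 = 160 ≡ 4, so v_2 = 4^{−1} = 10 (mod 13).
  i = 3 (α = 10): (10−3)(10−11)(10−7)(10−6) = 7·(−1)·3·4 = −84 ≡ 7, so v_3 = 7^{−1} = 2 (mod 13).
  i = 4 (α = 7): (7−3)(7−11)(7−10)(7−6) = 4·(−4)·(−3)·1 = 48 ≡ 9, so v_4 = 9^{−1} = 3 (mod 13).
  i = 5 (α = 6): (6−3)(6−11)(6−10)(6−7) = 3·(−5)·(−4)·(−1) = −60 ≡ 5, so v_5 = 5^{−1} = 8 (mod 13).
  v = [3, 10, 2, 3, 8].
Step 2: syndromes of r = [1, 6, 7, 9, 11] (all sums mod 13).
  S_0 = Σ v_i r_i = 3·1 + 10·6 + 2·7 + 3·9 + 8·11 = 192 ≡ 10.
  S_1 = Σ v_i α_i r_i = 3·3·1 + 10·11·6 + 2·10·7 + 3·7·9 + 8·6·11 = 1526 ≡ 5.
  α_i^2 mod 13 = [9, 4, 9, 10, 10].
  S_2 = Σ v_i α_i^2 r_i = 3·9·1 + 10·4·6 + 2·9·7 + 3·10·9 + 8·10·11 = 1543 ≡ 9.
  S = (10, 5, 9) ≠ 0, so r is not a codeword (an error is present).
Step 3: locate the error. For a single error e at position i, S_ℓ = v_i·e·α_i^ℓ, so α_err = S_1/S_0.
  S_0^{−1} = 10^{−1} = 4 (mod 13), so α_err = 5·4 = 20 ≡ 7 = α_4. Error position i = 4.
  Consistency check: S_2/S_1 = 9·8 = 72 ≡ 7 = α_err ✓ (single-error assumption holds).
Step 4: error magnitude e = S_0/v_4 = S_0·∏_{j≠4}(α_4 − α_j) = 10·9 = 90 ≡ 12 (mod 13).
Step 5: correct position 4: c_4 = r_4 − e = 9 − 12 ≡ 10 (mod 13). Hence c = [1, 6, 7, 10, 11].
  Check: interpolating c through the α_i gives m(x) = 4 + 12·x (degree < 2) with m(α_i) = c_i for every i, so c is indeed a codeword.


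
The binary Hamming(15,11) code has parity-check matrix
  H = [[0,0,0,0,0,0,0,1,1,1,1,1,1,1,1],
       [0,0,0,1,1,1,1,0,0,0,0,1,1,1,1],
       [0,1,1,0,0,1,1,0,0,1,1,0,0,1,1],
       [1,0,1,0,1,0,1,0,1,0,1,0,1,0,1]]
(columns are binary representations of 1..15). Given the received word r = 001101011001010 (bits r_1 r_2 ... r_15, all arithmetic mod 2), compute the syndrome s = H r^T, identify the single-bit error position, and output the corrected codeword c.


s = (0, 0, 1, 0)^T, error position = 2, corrected codeword c = 011101011001010

Compute s = H r^T mod 2 one row at a time:
  s_1 = 1 + 1 + 0 + 0 + 1 + 0 + 1 + 0 = 4 ≡ 0 (mod 2).
  s_2 = 1 + 0 + 1 + 0 + 1 + 0 + 1 + 0 = 4 ≡ 0 (mod 2).
  s_3 = 0 + 1 + 1 + 0 + 0 + 0 + 1 + 0 = 3 ≡ 1 (mod 2).
  s_4 = 0 + 1 + 0 + 0 + 1 + 0 + 0 + 0 = 2 ≡ 0 (mod 2).
s = (0, 0, 1, 0)^T — this equals column 2 of H (binary 0010), so error is at position 2.
Correct: flip bit 2 of r = 001101011001010 to get c = 011101011001010.


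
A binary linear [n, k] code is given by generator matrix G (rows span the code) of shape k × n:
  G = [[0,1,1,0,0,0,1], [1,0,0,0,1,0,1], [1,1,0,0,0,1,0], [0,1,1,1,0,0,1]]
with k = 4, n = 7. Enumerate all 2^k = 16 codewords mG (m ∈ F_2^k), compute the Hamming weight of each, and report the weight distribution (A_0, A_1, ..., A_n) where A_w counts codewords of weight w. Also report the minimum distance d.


Weight distribution: A_0 = 1, A_1 = 1, A_3 = 4, A_4 = 7, A_5 = 3. Minimum distance d = 1.

Enumerate all 2^4 = 16 messages m ∈ F_2^4.
For each, compute codeword c = mG in F_2^7, then tally its weight.
  m = 0000 → c = 0000000, weight = 0.
  m = 1000 → c = 0110001, weight = 3.
  m = 0100 → c = 1000101, weight = 3.
  m = 1100 → c = 1110100, weight = 4.
  m = 0010 → c = 1100010, weight = 3.
  m = 1010 → c = 1010011, weight = 4.
  m = 0110 → c = 0100111, weight = 4.
  m = 1110 → c = 0010110, weight = 3.
  m = 0001 → c = 0111001, weight = 4.
  m = 1001 → c = 0001000, weight = 1.
  m = 0101 → c = 1111100, weight = 5.
  m = 1101 → c = 1001101, weight = 4.
  m = 0011 → c = 1011011, weight = 5.
  m = 1011 → c = 1101010, weight = 4.
  m = 0111 → c = 0011110, weight = 4.
  m = 1111 → c = 0101111, weight = 5.
Tally weights:
  weight 0: 1 codewords.
  weight 1: 1 codewords.
  weight 3: 4 codewords.
  weight 4: 7 codewords.
  weight 5: 3 codewords.
Minimum distance d = smallest w > 0 with A_w > 0 = 1.
Sanity: Σ A_w = 16 = 2^4 = 16 ✓.


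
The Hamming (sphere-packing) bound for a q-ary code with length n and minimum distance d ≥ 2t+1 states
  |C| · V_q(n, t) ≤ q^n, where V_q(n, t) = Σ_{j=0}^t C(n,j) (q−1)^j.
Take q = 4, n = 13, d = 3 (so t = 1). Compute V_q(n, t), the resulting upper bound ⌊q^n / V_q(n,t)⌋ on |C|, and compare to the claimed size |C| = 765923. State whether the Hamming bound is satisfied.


V_q(n, t) = 40, q^n = 67108864, Hamming bound = 1677721, |C| = 765923 ≤ bound (satisfied).

Step 1: Compute V_q(n, t) = Σ_{j=0}^1 C(n, j) (q−1)^j.
  j = 0: C(13,0)·(3)^0 = 1·1 = 1.
  j = 1: C(13,1)·(3)^1 = 13·3 = 39.
  V_q(n, t) = 1 + 39 = 40.
Step 2: q^n = 4^13 = 67108864.
Step 3: Hamming bound ⌊q^n / V_q(n,t)⌋ = ⌊67108864/40⌋ = 1677721.
Step 4: Compare |C| = 765923 to 1677721: satisfied.
The claimed |C| lies below the Hamming bound.


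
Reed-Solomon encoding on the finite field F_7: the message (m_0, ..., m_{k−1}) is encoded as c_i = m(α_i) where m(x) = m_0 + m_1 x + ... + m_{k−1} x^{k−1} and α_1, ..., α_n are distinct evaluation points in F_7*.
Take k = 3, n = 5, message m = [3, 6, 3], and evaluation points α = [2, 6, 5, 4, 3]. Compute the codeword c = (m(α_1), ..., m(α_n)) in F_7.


c = [6, 0, 3, 5, 6]

Message polynomial: m(x) = 3 + 6·x + 3·x^2 (mod 7).
For each evaluation point α_i, compute m(α_i) mod 7:
  α_1 = 2: Horner steps 3 → 5 → 6, so m(2) = 6.
  α_2 = 6: Horner steps 3 → 3 → 0, so m(6) = 0.
  α_3 = 5: Horner steps 3 → 0 → 3, so m(5) = 3.
  α_4 = 4: Horner steps 3 → 4 → 5, so m(4) = 5.
  α_5 = 3: Horner steps 3 → 1 → 6, so m(3) = 6.
Codeword c = [6, 0, 3, 5, 6] ∈ F_7^5.


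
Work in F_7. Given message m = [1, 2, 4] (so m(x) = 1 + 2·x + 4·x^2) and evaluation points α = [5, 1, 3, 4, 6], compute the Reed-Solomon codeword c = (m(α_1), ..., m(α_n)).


c = [6, 0, 1, 3, 3]

Message polynomial: m(x) = 1 + 2·x + 4·x^2 (mod 7).
For each evaluation point α_i, compute m(α_i) mod 7:
  α_1 = 5: Horner steps 4 → 1 → 6, so m(5) = 6.
  α_2 = 1: Horner steps 4 → 6 → 0, so m(1) = 0.
  α_3 = 3: Horner steps 4 → 0 → 1, so m(3) = 1.
  α_4 = 4: Horner steps 4 → 4 → 3, so m(4) = 3.
  α_5 = 6: Horner steps 4 → 5 → 3, so m(6) = 3.
Codeword c = [6, 0, 1, 3, 3] ∈ F_7^5.


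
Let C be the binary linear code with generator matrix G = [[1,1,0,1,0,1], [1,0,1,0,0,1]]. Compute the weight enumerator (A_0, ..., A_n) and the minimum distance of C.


Weight distribution: A_0 = 1, A_3 = 2, A_4 = 1. Minimum distance d = 3.

Enumerate all 2^2 = 4 messages m ∈ F_2^2.
For each, compute codeword c = mG in F_2^6, then tally its weight.
  m = 00 → c = 000000, weight = 0.
  m = 10 → c = 110101, weight = 4.
  m = 01 → c = 101001, weight = 3.
  m = 11 → c = 011100, weight = 3.
Tally weights:
  weight 0: 1 codewords.
  weight 3: 2 codewords.
  weight 4: 1 codewords.
Minimum distance d = smallest w > 0 with A_w > 0 = 3.
Sanity: Σ A_w = 4 = 2^2 = 4 ✓.


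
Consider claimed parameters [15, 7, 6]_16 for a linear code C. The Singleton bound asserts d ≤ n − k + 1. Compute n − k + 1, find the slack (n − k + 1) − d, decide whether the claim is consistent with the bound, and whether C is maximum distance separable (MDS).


Singleton RHS = n − k + 1 = 9, slack = 3, bound satisfied, not MDS.

Singleton bound: d ≤ n − k + 1.
Here n = 15, k = 7, so n − k + 1 = 9.
Given d = 6, check d ≤ 9: YES.
Slack = (n − k + 1) − d = 3.
The code is NOT MDS (slack = 3 > 0).
Description: the claimed parameters are [15, 7, 6]_16; such a code would be non-MDS.


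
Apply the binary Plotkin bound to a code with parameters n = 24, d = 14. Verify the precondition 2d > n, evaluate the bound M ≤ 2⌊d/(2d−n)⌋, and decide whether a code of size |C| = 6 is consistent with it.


Plotkin bound M ≤ 6; given |C| = 6 ≤ bound (satisfied).

Check applicability: 2d = 28, n = 24.
2d − n = 4 > 0, so Plotkin applies.
Compute d/(2d−n) = 14/4 ≈ 3.5000.
⌊d/(2d−n)⌋ = 3.
Plotkin bound: M ≤ 2·3 = 6.
Given |C| = 6, check: satisfied.
This |C| is at the Plotkin bound.


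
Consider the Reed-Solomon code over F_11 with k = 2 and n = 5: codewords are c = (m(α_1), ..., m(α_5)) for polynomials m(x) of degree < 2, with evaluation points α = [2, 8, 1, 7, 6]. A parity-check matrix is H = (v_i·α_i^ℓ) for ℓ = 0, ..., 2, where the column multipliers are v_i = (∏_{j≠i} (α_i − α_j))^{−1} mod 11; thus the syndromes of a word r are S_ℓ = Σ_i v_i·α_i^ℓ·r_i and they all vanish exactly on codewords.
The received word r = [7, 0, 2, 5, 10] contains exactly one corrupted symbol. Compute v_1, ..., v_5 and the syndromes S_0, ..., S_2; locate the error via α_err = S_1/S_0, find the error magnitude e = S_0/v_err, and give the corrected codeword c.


S = (10, 9, 7), error at position 1, error magnitude e = 10, c = [8, 0, 2, 5, 10].

Step 1: column multipliers v_i = (∏_{j≠i}(α_i − α_j))^{−1} mod 11.
  i = 1 (α = 2): (2−8)(2−1)(2−7)(2−6) = (−6)·1·(−5)·(−4) = −120 ≡ 1, so v_1 = 1^{−1} = 1 (mod 11).
  i = 2 (α = 8): (8−2)(8−1)(8−7)(8−6) = 6·7·1·2 = 84 ≡ 7, so v_2 = 7^{−1} = 8 (mod 11).
  i = 3 (α = 1): (1−2)(1−8)(1−7)(1−6) = (−1)·(−7)·(−6)·(−5) = 210 ≡ 1, so v_3 = 1^{−1} = 1 (mod 11).
  i = 4 (α = 7): (7−2)(7−8)(7−1)(7−6) = 5·(−1)·6·1 = −30 ≡ 3, so v_4 = 3^{−1} = 4 (mod 11).
  i = 5 (α = 6): (6−2)(6−8)(6−1)(6−7) = 4·(−2)·5·(−1) = 40 ≡ 7, so v_5 = 7^{−1} = 8 (mod 11).
  v = [1, 8, 1, 4, 8].
Step 2: syndromes of r = [7, 0, 2, 5, 10] (all sums mod 11).
  S_0 = Σ v_i r_i = 1·7 + 8·0 + 1·2 + 4·5 + 8·10 = 109 ≡ 10.
  S_1 = Σ v_i α_i r_i = 1·2·7 + 8·8·0 + 1·1·2 + 4·7·5 + 8·6·10 = 636 ≡ 9.
  α_i^2 mod 11 = [4, 9, 1, 5, 3].
  S_2 = Σ v_i α_i^2 r_i = 1·4·7 + 8·9·0 + 1·1·2 + 4·5·5 + 8·3·10 = 370 ≡ 7.
  S = (10, 9, 7) ≠ 0, so r is not a codeword (an error is present).
Step 3: locate the error. For a single error e at position i, S_ℓ = v_i·e·α_i^ℓ, so α_err = S_1/S_0.
  S_0^{−1} = 10^{−1} = 10 (mod 11), so α_err = 9·10 = 90 ≡ 2 = α_1. Error position i = 1.
  Consistency check: S_2/S_1 = 7·5 = 35 ≡ 2 = α_err ✓ (single-error assumption holds).
Step 4: error magnitude e = S_0/v_1 = S_0·∏_{j≠1}(α_1 − α_j) = 10·1 = 10 ≡ 10 (mod 11).
Step 5: correct position 1: c_1 = r_1 − e = 7 − 10 ≡ 8 (mod 11). Hence c = [8, 0, 2, 5, 10].
  Check: interpolating c through the α_i gives m(x) = 7 + 6·x (degree < 2) with m(α_i) = c_i for every i, so c is indeed a codeword.


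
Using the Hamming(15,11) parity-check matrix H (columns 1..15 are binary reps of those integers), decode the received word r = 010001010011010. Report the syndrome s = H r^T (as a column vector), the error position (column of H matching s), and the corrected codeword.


s = (0, 1, 0, 1)^T, error position = 5, corrected codeword c = 010011010011010

Compute s = H r^T mod 2 one row at a time:
  s_1 = 1 + 0 + 0 + 1 + 1 + 0 + 1 + 0 = 4 ≡ 0 (mod 2).
  s_2 = 0 + 0 + 1 + 0 + 1 + 0 + 1 + 0 = 3 ≡ 1 (mod 2).
  s_3 = 1 + 0 + 1 + 0 + 0 + 1 + 1 + 0 = 4 ≡ 0 (mod 2).
  s_4 = 0 + 0 + 0 + 0 + 0 + 1 + 0 + 0 = 1 ≡ 1 (mod 2).
s = (0, 1, 0, 1)^T — this equals column 5 of H (binary 0101), so error is at position 5.
Correct: flip bit 5 of r = 010001010011010 to get c = 010011010011010.


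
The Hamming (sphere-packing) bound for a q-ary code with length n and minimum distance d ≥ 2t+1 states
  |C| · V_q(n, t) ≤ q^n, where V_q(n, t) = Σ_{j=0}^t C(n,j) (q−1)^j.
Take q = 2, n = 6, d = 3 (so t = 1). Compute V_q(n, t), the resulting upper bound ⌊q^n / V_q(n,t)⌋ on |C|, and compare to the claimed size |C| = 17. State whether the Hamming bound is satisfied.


V_q(n, t) = 7, q^n = 64, Hamming bound = 9, |C| = 17 > bound (violated).

Step 1: Compute V_q(n, t) = Σ_{j=0}^1 C(n, j) (q−1)^j.
  j = 0: C(6,0)·(1)^0 = 1·1 = 1.
  j = 1: C(6,1)·(1)^1 = 6·1 = 6.
  V_q(n, t) = 1 + 6 = 7.
Step 2: q^n = 2^6 = 64.
Step 3: Hamming bound ⌊q^n / V_q(n,t)⌋ = ⌊64/7⌋ = 9.
Step 4: Compare |C| = 17 to 9: violated.
The claimed |C| lies above the Hamming bound, so no 2-ary code of length 6 with d ≥ 3 can have 17 codewords.


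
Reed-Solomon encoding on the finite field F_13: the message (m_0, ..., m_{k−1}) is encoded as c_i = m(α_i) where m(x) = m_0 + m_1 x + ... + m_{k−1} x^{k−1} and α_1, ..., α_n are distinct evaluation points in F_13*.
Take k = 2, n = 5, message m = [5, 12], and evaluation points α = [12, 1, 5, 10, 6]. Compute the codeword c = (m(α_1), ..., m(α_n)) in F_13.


c = [6, 4, 0, 8, 12]

Message polynomial: m(x) = 5 + 12·x (mod 13).
For each evaluation point α_i, compute m(α_i) mod 13:
  α_1 = 12: Horner steps 12 → 6, so m(12) = 6.
  α_2 = 1: Horner steps 12 → 4, so m(1) = 4.
  α_3 = 5: Horner steps 12 → 0, so m(5) = 0.
  α_4 = 10: Horner steps 12 → 8, so m(10) = 8.
  α_5 = 6: Horner steps 12 → 12, so m(6) = 12.
Codeword c = [6, 4, 0, 8, 12] ∈ F_13^5.


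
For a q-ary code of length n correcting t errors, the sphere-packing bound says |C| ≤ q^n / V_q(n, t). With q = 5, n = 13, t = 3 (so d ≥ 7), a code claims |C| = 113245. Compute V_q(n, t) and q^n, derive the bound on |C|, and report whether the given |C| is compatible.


V_q(n, t) = 19605, q^n = 1220703125, Hamming bound = 62264, |C| = 113245 > bound (violated).

Step 1: Compute V_q(n, t) = Σ_{j=0}^3 C(n, j) (q−1)^j.
  j = 0: C(13,0)·(4)^0 = 1·1 = 1.
  j = 1: C(13,1)·(4)^1 = 13·4 = 52.
  j = 2: C(13,2)·(4)^2 = 78·16 = 1248.
  j = 3: C(13,3)·(4)^3 = 286·64 = 18304.
  V_q(n, t) = 1 + 52 + 1248 + 18304 = 19605.
Step 2: q^n = 5^13 = 1220703125.
Step 3: Hamming bound ⌊q^n / V_q(n,t)⌋ = ⌊1220703125/19605⌋ = 62264.
Step 4: Compare |C| = 113245 to 62264: violated.
The claimed |C| lies above the Hamming bound, so no 5-ary code of length 13 with d ≥ 7 can have 113245 codewords.


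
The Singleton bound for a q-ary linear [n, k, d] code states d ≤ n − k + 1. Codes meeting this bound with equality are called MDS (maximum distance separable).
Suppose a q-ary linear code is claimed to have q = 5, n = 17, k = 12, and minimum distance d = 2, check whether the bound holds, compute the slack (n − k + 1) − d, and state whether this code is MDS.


Singleton RHS = n − k + 1 = 6, slack = 4, bound satisfied, not MDS.

Singleton bound: d ≤ n − k + 1.
Here n = 17, k = 12, so n − k + 1 = 6.
Given d = 2, check d ≤ 6: YES.
Slack = (n − k + 1) − d = 4.
The code is NOT MDS (slack = 4 > 0).
Description: the claimed parameters are [17, 12, 2]_5; such a code would be non-MDS.


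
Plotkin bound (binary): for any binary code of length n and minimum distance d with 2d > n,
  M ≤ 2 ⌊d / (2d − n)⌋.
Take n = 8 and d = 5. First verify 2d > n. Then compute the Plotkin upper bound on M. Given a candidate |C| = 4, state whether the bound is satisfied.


Plotkin bound M ≤ 4; given |C| = 4 ≤ bound (satisfied).

Check applicability: 2d = 10, n = 8.
2d − n = 2 > 0, so Plotkin applies.
Compute d/(2d−n) = 5/2 ≈ 2.5000.
⌊d/(2d−n)⌋ = 2.
Plotkin bound: M ≤ 2·2 = 4.
Given |C| = 4, check: satisfied.
This |C| is at the Plotkin bound.


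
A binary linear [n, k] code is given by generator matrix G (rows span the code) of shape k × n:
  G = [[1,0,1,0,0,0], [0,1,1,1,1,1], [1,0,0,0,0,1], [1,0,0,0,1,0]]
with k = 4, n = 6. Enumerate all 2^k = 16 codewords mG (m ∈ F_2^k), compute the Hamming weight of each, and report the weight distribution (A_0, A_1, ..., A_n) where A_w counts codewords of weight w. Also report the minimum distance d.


Weight distribution: A_0 = 1, A_2 = 6, A_3 = 4, A_4 = 1, A_5 = 4. Minimum distance d = 2.

Enumerate all 2^4 = 16 messages m ∈ F_2^4.
For each, compute codeword c = mG in F_2^6, then tally its weight.
  m = 0000 → c = 000000, weight = 0.
  m = 1000 → c = 101000, weight = 2.
  m = 0100 → c = 011111, weight = 5.
  m = 1100 → c = 110111, weight = 5.
  m = 0010 → c = 100001, weight = 2.
  m = 1010 → c = 001001, weight = 2.
  m = 0110 → c = 111110, weight = 5.
  m = 1110 → c = 010110, weight = 3.
  m = 0001 → c = 100010, weight = 2.
  m = 1001 → c = 001010, weight = 2.
  m = 0101 → c = 111101, weight = 5.
  m = 1101 → c = 010101, weight = 3.
  m = 0011 → c = 000011, weight = 2.
  m = 1011 → c = 101011, weight = 4.
  m = 0111 → c = 011100, weight = 3.
  m = 1111 → c = 110100, weight = 3.
Tally weights:
  weight 0: 1 codewords.
  weight 2: 6 codewords.
  weight 3: 4 codewords.
  weight 4: 1 codewords.
  weight 5: 4 codewords.
Minimum distance d = smallest w > 0 with A_w > 0 = 2.
Sanity: Σ A_w = 16 = 2^4 = 16 ✓.


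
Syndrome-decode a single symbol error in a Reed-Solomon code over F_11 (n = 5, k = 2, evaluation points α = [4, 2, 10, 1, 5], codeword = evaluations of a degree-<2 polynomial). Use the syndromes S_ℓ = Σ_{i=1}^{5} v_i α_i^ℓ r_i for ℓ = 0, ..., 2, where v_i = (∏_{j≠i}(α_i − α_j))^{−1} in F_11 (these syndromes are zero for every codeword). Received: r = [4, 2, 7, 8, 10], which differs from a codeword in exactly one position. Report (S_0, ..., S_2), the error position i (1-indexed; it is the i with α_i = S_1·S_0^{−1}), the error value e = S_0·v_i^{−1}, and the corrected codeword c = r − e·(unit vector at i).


S = (3, 6, 1), error at position 2, error magnitude e = 10, c = [4, 3, 7, 8, 10].

Step 1: column multipliers v_i = (∏_{j≠i}(α_i − α_j))^{−1} mod 11.
  i = 1 (α = 4): (4−2)(4−10)(4−1)(4−5) = 2·(−6)·3·(−1) = 36 ≡ 3, so v_1 = 3^{−1} = 4 (mod 11).
  i = 2 (α = 2): (2−4)(2−10)(2−1)(2−5) = (−2)·(−8)·1·(−3) = −48 ≡ 7, so v_2 = 7^{−1} = 8 (mod 11).
  i = 3 (α = 10): (10−4)(10−2)(10−1)(10−5) = 6·8·9·5 = 2160 ≡ 4, so v_3 = 4^{−1} = 3 (mod 11).
  i = 4 (α = 1): (1−4)(1−2)(1−10)(1−5) = (−3)·(−1)·(−9)·(−4) = 108 ≡ 9, so v_4 = 9^{−1} = 5 (mod 11).
  i = 5 (α = 5): (5−4)(5−2)(5−10)(5−1) = 1·3·(−5)·4 = −60 ≡ 6, so v_5 = 6^{−1} = 2 (mod 11).
  v = [4, 8, 3, 5, 2].
Step 2: syndromes of r = [4, 2, 7, 8, 10] (all sums mod 11).
  S_0 = Σ v_i r_i = 4·4 + 8·2 + 3·7 + 5·8 + 2·10 = 113 ≡ 3.
  S_1 = Σ v_i α_i r_i = 4·4·4 + 8·2·2 + 3·10·7 + 5·1·8 + 2·5·10 = 446 ≡ 6.
  α_i^2 mod 11 = [5, 4, 1, 1, 3].
  S_2 = Σ v_i α_i^2 r_i = 4·5·4 + 8·4·2 + 3·1·7 + 5·1·8 + 2·3·10 = 265 ≡ 1.
  S = (3, 6, 1) ≠ 0, so r is not a codeword (an error is present).
Step 3: locate the error. For a single error e at position i, S_ℓ = v_i·e·α_i^ℓ, so α_err = S_1/S_0.
  S_0^{−1} = 3^{−1} = 4 (mod 11), so α_err = 6·4 = 24 ≡ 2 = α_2. Error position i = 2.
  Consistency check: S_2/S_1 = 1·2 = 2 ≡ 2 = α_err ✓ (single-error assumption holds).
Step 4: error magnitude e = S_0/v_2 = S_0·∏_{j≠2}(α_2 − α_j) = 3·7 = 21 ≡ 10 (mod 11).
Step 5: correct position 2: c_2 = r_2 − e = 2 − 10 ≡ 3 (mod 11). Hence c = [4, 3, 7, 8, 10].
  Check: interpolating c through the α_i gives m(x) = 2 + 6·x (degree < 2) with m(α_i) = c_i for every i, so c is indeed a codeword.


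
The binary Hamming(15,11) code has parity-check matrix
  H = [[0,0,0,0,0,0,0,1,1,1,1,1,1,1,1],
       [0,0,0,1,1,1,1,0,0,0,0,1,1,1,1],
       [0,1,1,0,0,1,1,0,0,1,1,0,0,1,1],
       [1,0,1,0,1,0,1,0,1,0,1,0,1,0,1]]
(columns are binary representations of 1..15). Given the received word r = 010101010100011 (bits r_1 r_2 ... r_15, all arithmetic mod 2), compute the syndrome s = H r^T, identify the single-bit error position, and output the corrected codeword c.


s = (0, 0, 1, 1)^T, error position = 3, corrected codeword c = 011101010100011

Compute s = H r^T mod 2 one row at a time:
  s_1 = 1 + 0 + 1 + 0 + 0 + 0 + 1 + 1 = 4 ≡ 0 (mod 2).
  s_2 = 1 + 0 + 1 + 0 + 0 + 0 + 1 + 1 = 4 ≡ 0 (mod 2).
  s_3 = 1 + 0 + 1 + 0 + 1 + 0 + 1 + 1 = 5 ≡ 1 (mod 2).
  s_4 = 0 + 0 + 0 + 0 + 0 + 0 + 0 + 1 = 1 ≡ 1 (mod 2).
s = (0, 0, 1, 1)^T — this equals column 3 of H (binary 0011), so error is at position 3.
Correct: flip bit 3 of r = 010101010100011 to get c = 011101010100011.


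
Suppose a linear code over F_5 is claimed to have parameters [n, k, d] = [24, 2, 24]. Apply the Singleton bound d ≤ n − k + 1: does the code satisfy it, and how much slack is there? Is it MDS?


Singleton RHS = n − k + 1 = 23, slack = -1, bound violated (no such code; not MDS).

Singleton bound: d ≤ n − k + 1.
Here n = 24, k = 2, so n − k + 1 = 23.
Given d = 24, check d ≤ 23: NO.
Slack = (n − k + 1) − d = -1.
The slack is negative: d = 24 exceeds n − k + 1 = 23 by 1, so the Singleton bound is violated and no linear [24, 2, 24]_5 code can exist. In particular it is not MDS (MDS requires d = n − k + 1 exactly).
Description: the claimed parameters are [24, 2, 24]_5; such a code would be impossible (violates the Singleton bound).


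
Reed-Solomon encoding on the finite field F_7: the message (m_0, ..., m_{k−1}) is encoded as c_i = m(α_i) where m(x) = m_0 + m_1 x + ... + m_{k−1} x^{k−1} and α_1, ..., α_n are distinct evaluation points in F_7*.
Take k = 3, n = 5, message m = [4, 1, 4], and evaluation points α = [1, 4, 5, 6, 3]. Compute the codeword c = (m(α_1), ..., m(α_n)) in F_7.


c = [2, 2, 4, 0, 1]

Message polynomial: m(x) = 4 + 1·x + 4·x^2 (mod 7).
For each evaluation point α_i, compute m(α_i) mod 7:
  α_1 = 1: Horner steps 4 → 5 → 2, so m(1) = 2.
  α_2 = 4: Horner steps 4 → 3 → 2, so m(4) = 2.
  α_3 = 5: Horner steps 4 → 0 → 4, so m(5) = 4.
  α_4 = 6: Horner steps 4 → 4 → 0, so m(6) = 0.
  α_5 = 3: Horner steps 4 → 6 → 1, so m(3) = 1.
Codeword c = [2, 2, 4, 0, 1] ∈ F_7^5.


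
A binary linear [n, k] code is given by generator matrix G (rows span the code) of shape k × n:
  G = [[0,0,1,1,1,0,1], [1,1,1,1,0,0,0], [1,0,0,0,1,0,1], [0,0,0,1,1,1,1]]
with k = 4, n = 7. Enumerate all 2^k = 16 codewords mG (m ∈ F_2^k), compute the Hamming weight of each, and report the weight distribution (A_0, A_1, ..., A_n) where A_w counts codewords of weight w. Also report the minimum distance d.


Weight distribution: A_0 = 1, A_1 = 1, A_2 = 1, A_3 = 4, A_4 = 5, A_5 = 3, A_6 = 1. Minimum distance d = 1.

Enumerate all 2^4 = 16 messages m ∈ F_2^4.
For each, compute codeword c = mG in F_2^7, then tally its weight.
  m = 0000 → c = 0000000, weight = 0.
  m = 1000 → c = 0011101, weight = 4.
  m = 0100 → c = 1111000, weight = 4.
  m = 1100 → c = 1100101, weight = 4.
  m = 0010 → c = 1000101, weight = 3.
  m = 1010 → c = 1011000, weight = 3.
  m = 0110 → c = 0111101, weight = 5.
  m = 1110 → c = 0100000, weight = 1.
  m = 0001 → c = 0001111, weight = 4.
  m = 1001 → c = 0010010, weight = 2.
  m = 0101 → c = 1110111, weight = 6.
  m = 1101 → c = 1101010, weight = 4.
  m = 0011 → c = 1001010, weight = 3.
  m = 1011 → c = 1010111, weight = 5.
  m = 0111 → c = 0110010, weight = 3.
  m = 1111 → c = 0101111, weight = 5.
Tally weights:
  weight 0: 1 codewords.
  weight 1: 1 codewords.
  weight 2: 1 codewords.
  weight 3: 4 codewords.
  weight 4: 5 codewords.
  weight 5: 3 codewords.
  weight 6: 1 codewords.
Minimum distance d = smallest w > 0 with A_w > 0 = 1.
Sanity: Σ A_w = 16 = 2^4 = 16 ✓.


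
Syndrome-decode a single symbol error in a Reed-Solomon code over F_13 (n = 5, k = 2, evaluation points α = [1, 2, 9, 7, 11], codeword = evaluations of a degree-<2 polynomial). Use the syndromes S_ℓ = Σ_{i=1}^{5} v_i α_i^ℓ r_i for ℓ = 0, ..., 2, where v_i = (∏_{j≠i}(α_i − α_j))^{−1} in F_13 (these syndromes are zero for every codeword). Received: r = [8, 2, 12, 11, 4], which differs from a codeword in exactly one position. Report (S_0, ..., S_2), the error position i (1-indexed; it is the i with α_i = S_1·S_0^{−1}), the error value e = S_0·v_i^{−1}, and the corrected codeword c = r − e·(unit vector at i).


S = (6, 1, 11), error at position 5, error magnitude e = 4, c = [8, 2, 12, 11, 0].

Step 1: column multipliers v_i = (∏_{j≠i}(α_i − α_j))^{−1} mod 13.
  i = 1 (α = 1): (1−2)(1−9)(1−7)(1−11) = (−1)·(−8)·(−6)·(−10) = 480 ≡ 12, so v_1 = 12^{−1} = 12 (mod 13).
  i = 2 (α = 2): (2−1)(2−9)(2−7)(2−11) = 1·(−7)·(−5)·(−9) = −315 ≡ 10, so v_2 = 10^{−1} = 4 (mod 13).
  i = 3 (α = 9): (9−1)(9−2)(9−7)(9−11) = 8·7·2·(−2) = −224 ≡ 10, so v_3 = 10^{−1} = 4 (mod 13).
  i = 4 (α = 7): (7−1)(7−2)(7−9)(7−11) = 6·5·(−2)·(−4) = 240 ≡ 6, so v_4 = 6^{−1} = 11 (mod 13).
  i = 5 (α = 11): (11−1)(11−2)(11−9)(11−7) = 10·9·2·4 = 720 ≡ 5, so v_5 = 5^{−1} = 8 (mod 13).
  v = [12, 4, 4, 11, 8].
Step 2: syndromes of r = [8, 2, 12, 11, 4] (all sums mod 13).
  S_0 = Σ v_i r_i = 12·8 + 4·2 + 4·12 + 11·11 + 8·4 = 305 ≡ 6.
  S_1 = Σ v_i α_i r_i = 12·1·8 + 4·2·2 + 4·9·12 + 11·7·11 + 8·11·4 = 1743 ≡ 1.
  α_i^2 mod 13 = [1, 4, 3, 10, 4].
  S_2 = Σ v_i α_i^2 r_i = 12·1·8 + 4·4·2 + 4·3·12 + 11·10·11 + 8·4·4 = 1610 ≡ 11.
  S = (6, 1, 11) ≠ 0, so r is not a codeword (an error is present).
Step 3: locate the error. For a single error e at position i, S_ℓ = v_i·e·α_i^ℓ, so α_err = S_1/S_0.
  S_0^{−1} = 6^{−1} = 11 (mod 13), so α_err = 1·11 = 11 ≡ 11 = α_5. Error position i = 5.
  Consistency check: S_2/S_1 = 11·1 = 11 ≡ 11 = α_err ✓ (single-error assumption holds).
Step 4: error magnitude e = S_0/v_5 = S_0·∏_{j≠5}(α_5 − α_j) = 6·5 = 30 ≡ 4 (mod 13).
Step 5: correct position 5: c_5 = r_5 − e = 4 − 4 ≡ 0 (mod 13). Hence c = [8, 2, 12, 11, 0].
  Check: interpolating c through the α_i gives m(x) = 1 + 7·x (degree < 2) with m(α_i) = c_i for every i, so c is indeed a codeword.
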